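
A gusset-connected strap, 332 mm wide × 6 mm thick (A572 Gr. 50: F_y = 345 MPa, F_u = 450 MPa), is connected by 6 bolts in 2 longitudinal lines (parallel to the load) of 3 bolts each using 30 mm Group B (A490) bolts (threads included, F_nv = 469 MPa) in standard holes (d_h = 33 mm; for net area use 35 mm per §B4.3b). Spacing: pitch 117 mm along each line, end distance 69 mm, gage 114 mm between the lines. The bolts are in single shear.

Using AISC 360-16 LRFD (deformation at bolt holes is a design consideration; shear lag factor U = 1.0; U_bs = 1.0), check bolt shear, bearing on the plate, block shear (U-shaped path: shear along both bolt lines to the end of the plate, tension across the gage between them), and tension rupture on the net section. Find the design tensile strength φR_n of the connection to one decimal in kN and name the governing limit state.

530.6 kN (net-section rupture governs)

Bolt shear: A_b = π(30)²/4 = 706.86 mm². φR_n = 0.75 × 469 × 706.86 × 6 × 1 = 1491.8 kN.
Bearing (6 mm plate, F_u = 450 MPa): end bolts L_c = 69 − 33/2 = 52.5, R_n = min(1.2×52.5×6×450, 2.4×30×6×450) = 170.1 kN/bolt; interior L_c = 117 − 33 = 84, R_n = 194.4 kN/bolt. φR_n = 0.75 × (2×170.1 + 4×194.4) = 838.4 kN.
Block shear: shear path 2×[69+2×117] = 2×303 mm, A_gv = 3636, A_nv = 2×(303 − 2.5×35)×6 = 2586 mm²; tension across gage: (114 − 1×35)×6 = 474 mm². R_n = min(0.6×450×2586, 0.6×345×3636) + 1.0×450×474 = min(698.22, 752.65) + 213.3 = 911.52 kN. φR_n = 0.75 × 911.52 = 683.6 kN.
Tension rupture (net): A_n = (332 − 2×35)×6 = 1572 mm² (U = 1.0, A_e = A_n). φR_n = 0.75 × 450 × 1572 = 530.6 kN.
Governing: min(1491.8, 838.4, 683.6, 530.6) = 530.6 kN → net-section rupture.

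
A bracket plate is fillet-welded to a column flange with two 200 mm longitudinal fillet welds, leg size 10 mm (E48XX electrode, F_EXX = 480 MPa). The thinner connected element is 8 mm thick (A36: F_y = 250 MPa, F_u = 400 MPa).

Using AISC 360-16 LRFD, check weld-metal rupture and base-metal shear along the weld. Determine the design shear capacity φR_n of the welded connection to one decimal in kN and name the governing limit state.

480.0 kN (base-metal shear governs)

Weld metal: throat = 0.707×10 = 7.07 mm, L = 2×200 = 400 mm. φR_n = 0.75 × 0.6 × 480 × 7.07 × 400 = 610.8 kN.
Base metal shear (8 mm plate): yield φR_n = 1.0×0.6×250×8×400 = 480.0 kN; rupture φR_n = 0.75×0.6×400×8×400 = 576.0 kN; take 480.0 kN (yield).
Governing: min(610.8, 480.0) = 480.0 kN → base-metal shear.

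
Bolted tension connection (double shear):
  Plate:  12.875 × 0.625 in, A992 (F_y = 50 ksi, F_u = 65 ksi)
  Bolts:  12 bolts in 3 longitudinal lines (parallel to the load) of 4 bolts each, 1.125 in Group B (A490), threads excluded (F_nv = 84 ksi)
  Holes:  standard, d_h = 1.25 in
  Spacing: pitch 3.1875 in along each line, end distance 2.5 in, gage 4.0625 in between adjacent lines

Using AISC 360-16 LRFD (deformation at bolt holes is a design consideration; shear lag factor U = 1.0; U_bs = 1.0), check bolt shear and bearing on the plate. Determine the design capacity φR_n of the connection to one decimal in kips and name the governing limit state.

843.2 kips (bearing governs)

Bolt shear: A_b = π(1.125)²/4 = 0.99402 in². φR_n = 0.75 × 84 × 0.99402 × 12 × 2 = 1503.0 kips.
Bearing (0.625 in plate, F_u = 65 ksi): end bolts L_c = 2.5 − 1.25/2 = 1.875, R_n = min(1.2×1.875×0.625×65, 2.4×1.125×0.625×65) = 91.406 kips/bolt; interior L_c = 3.1875 − 1.25 = 1.9375, R_n = 94.453 kips/bolt. φR_n = 0.75 × (3×91.406 + 9×94.453) = 843.2 kips.
Governing: min(1503.0, 843.2) = 843.2 kips → bearing.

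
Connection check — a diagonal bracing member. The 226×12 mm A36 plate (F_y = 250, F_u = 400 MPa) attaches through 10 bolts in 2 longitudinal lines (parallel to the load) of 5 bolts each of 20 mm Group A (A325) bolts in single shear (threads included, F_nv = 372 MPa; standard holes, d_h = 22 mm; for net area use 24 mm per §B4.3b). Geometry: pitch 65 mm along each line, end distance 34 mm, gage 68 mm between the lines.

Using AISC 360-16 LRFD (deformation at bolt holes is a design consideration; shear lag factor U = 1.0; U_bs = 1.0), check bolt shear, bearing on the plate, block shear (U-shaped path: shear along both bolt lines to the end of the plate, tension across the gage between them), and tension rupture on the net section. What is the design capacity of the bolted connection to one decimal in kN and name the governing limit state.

Bolt shear: A_b = π(20)²/4 = 314.16 mm². φR_n = 0.75 × 372 × 314.16 × 10 × 1 = 876.5 kN.
Bearing (12 mm plate, F_u = 400 MPa): end bolts L_c = 34 − 22/2 = 23, R_n = min(1.2×23×12×400, 2.4×20×12×400) = 132.48 kN/bolt; interior L_c = 65 − 22 = 43, R_n = 230.4 kN/bolt. φR_n = 0.75 × (2×132.48 + 8×230.4) = 1581.1 kN.
Block shear: shear path 2×[34+4×65] = 2×294 mm, A_gv = 7056, A_nv = 2×(294 − 4.5×24)×12 = 4464 mm²; tension across gage: (68 − 1×24)×12 = 528 mm². R_n = min(0.6×400×4464, 0.6×250×7056) + 1.0×400×528 = min(1071.4, 1058.4) + 211.2 = 1269.6 kN. φR_n = 0.75 × 1269.6 = 952.2 kN.
Tension rupture (net): A_n = (226 − 2×24)×12 = 2136 mm² (U = 1.0, A_e = A_n). φR_n = 0.75 × 400 × 2136 = 640.8 kN.
Governing: min(876.5, 1581.1, 952.2, 640.8) = 640.8 kN → net-section rupture.

640.8 kN (net-section rupture governs)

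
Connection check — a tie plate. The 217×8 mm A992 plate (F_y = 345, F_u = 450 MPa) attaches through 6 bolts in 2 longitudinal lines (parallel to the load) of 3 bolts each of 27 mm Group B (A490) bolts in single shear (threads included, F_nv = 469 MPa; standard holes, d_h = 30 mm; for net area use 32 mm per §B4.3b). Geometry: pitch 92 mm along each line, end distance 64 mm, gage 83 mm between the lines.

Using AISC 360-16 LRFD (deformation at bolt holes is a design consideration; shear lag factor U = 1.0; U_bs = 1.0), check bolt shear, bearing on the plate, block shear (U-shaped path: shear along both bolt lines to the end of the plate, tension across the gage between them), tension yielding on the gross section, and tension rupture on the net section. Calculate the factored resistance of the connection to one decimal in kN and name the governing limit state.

Bolt shear: A_b = π(27)²/4 = 572.56 mm². φR_n = 0.75 × 469 × 572.56 × 6 × 1 = 1208.4 kN.
Bearing (8 mm plate, F_u = 450 MPa): end bolts L_c = 64 − 30/2 = 49, R_n = min(1.2×49×8×450, 2.4×27×8×450) = 211.68 kN/bolt; interior L_c = 92 − 30 = 62, R_n = 233.28 kN/bolt. φR_n = 0.75 × (2×211.68 + 4×233.28) = 1017.4 kN.
Block shear: shear path 2×[64+2×92] = 2×248 mm, A_gv = 3968, A_nv = 2×(248 − 2.5×32)×8 = 2688 mm²; tension across gage: (83 − 1×32)×8 = 408 mm². R_n = min(0.6×450×2688, 0.6×345×3968) + 1.0×450×408 = min(725.76, 821.38) + 183.6 = 909.36 kN. φR_n = 0.75 × 909.36 = 682.0 kN.
Tension yield (gross): A_g = 217×8 = 1736 mm². φR_n = 0.90 × 345 × 1736 = 539.0 kN.
Tension rupture (net): A_n = (217 − 2×32)×8 = 1224 mm² (U = 1.0, A_e = A_n). φR_n = 0.75 × 450 × 1224 = 413.1 kN.
Governing: min(1208.4, 1017.4, 682.0, 539.0, 413.1) = 413.1 kN → net-section rupture.

413.1 kN (net-section rupture governs)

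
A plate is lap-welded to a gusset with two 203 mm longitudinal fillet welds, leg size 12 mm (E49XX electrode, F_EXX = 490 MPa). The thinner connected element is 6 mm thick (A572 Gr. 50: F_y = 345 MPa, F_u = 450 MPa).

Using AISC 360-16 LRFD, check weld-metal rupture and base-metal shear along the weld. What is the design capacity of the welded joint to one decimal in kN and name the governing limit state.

Weld metal: throat = 0.707×12 = 8.484 mm, L = 2×203 = 406 mm. φR_n = 0.75 × 0.6 × 490 × 8.484 × 406 = 759.5 kN.
Base metal shear (6 mm plate): yield φR_n = 1.0×0.6×345×6×406 = 504.3 kN; rupture φR_n = 0.75×0.6×450×6×406 = 493.3 kN; take 493.3 kN (rupture).
Governing: min(759.5, 493.3) = 493.3 kN → base-metal shear.

493.3 kN (base-metal shear governs)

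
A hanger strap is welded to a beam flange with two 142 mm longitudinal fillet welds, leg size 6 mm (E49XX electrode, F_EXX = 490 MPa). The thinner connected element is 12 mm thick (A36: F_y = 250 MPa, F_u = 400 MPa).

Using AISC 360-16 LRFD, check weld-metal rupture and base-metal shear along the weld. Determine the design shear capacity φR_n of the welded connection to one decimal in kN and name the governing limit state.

265.6 kN (weld metal governs)

Weld metal: throat = 0.707×6 = 4.242 mm, L = 2×142 = 284 mm. φR_n = 0.75 × 0.6 × 490 × 4.242 × 284 = 265.6 kN.
Base metal shear (12 mm plate): yield φR_n = 1.0×0.6×250×12×284 = 511.2 kN; rupture φR_n = 0.75×0.6×400×12×284 = 613.4 kN; take 511.2 kN (yield).
Governing: min(265.6, 511.2) = 265.6 kN → weld metal.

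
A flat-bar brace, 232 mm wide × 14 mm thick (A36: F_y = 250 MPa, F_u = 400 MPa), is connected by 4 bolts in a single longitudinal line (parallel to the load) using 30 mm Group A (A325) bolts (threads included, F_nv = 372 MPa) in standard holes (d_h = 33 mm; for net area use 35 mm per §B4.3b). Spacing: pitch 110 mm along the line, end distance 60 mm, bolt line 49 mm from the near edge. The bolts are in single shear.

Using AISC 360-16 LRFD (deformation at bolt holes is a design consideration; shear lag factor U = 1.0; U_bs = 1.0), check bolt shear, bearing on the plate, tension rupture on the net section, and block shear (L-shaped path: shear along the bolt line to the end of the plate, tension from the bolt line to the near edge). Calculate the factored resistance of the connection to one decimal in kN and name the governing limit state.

746.6 kN (block shear governs)

Bolt shear: A_b = π(30)²/4 = 706.86 mm². φR_n = 0.75 × 372 × 706.86 × 4 × 1 = 788.9 kN.
Bearing (14 mm plate, F_u = 400 MPa): end bolts L_c = 60 − 33/2 = 43.5, R_n = min(1.2×43.5×14×400, 2.4×30×14×400) = 292.32 kN/bolt; interior L_c = 110 − 33 = 77, R_n = 403.2 kN/bolt. φR_n = 0.75 × (1×292.32 + 3×403.2) = 1126.4 kN.
Tension rupture (net): A_n = (232 − 1×35)×14 = 2758 mm² (U = 1.0, A_e = A_n). φR_n = 0.75 × 400 × 2758 = 827.4 kN.
Block shear: shear path 1×[60+3×110] = 1×390 mm, A_gv = 5460, A_nv = 1×(390 − 3.5×35)×14 = 3745 mm²; tension to near edge: (49 − 0.5×35)×14 = 441 mm². R_n = min(0.6×400×3745, 0.6×250×5460) + 1.0×400×441 = min(898.8, 819) + 176.4 = 995.4 kN. φR_n = 0.75 × 995.4 = 746.6 kN.
Governing: min(788.9, 1126.4, 827.4, 746.6) = 746.6 kN → block shear.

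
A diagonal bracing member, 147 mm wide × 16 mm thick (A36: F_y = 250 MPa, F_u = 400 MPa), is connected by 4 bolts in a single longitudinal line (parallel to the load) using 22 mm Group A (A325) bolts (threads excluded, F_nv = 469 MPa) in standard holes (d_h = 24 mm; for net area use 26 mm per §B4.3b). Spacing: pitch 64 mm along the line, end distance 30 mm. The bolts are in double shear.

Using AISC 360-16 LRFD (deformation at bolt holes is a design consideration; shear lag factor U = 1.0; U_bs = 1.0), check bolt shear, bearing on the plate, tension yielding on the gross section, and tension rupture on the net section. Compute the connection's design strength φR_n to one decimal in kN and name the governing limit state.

Bolt shear: A_b = π(22)²/4 = 380.13 mm². φR_n = 0.75 × 469 × 380.13 × 4 × 2 = 1069.7 kN.
Bearing (16 mm plate, F_u = 400 MPa): end bolts L_c = 30 − 24/2 = 18, R_n = min(1.2×18×16×400, 2.4×22×16×400) = 138.24 kN/bolt; interior L_c = 64 − 24 = 40, R_n = 307.2 kN/bolt. φR_n = 0.75 × (1×138.24 + 3×307.2) = 794.9 kN.
Tension yield (gross): A_g = 147×16 = 2352 mm². φR_n = 0.90 × 250 × 2352 = 529.2 kN.
Tension rupture (net): A_n = (147 − 1×26)×16 = 1936 mm² (U = 1.0, A_e = A_n). φR_n = 0.75 × 400 × 1936 = 580.8 kN.
Governing: min(1069.7, 794.9, 529.2, 580.8) = 529.2 kN → gross-section yield.

529.2 kN (gross-section yield governs)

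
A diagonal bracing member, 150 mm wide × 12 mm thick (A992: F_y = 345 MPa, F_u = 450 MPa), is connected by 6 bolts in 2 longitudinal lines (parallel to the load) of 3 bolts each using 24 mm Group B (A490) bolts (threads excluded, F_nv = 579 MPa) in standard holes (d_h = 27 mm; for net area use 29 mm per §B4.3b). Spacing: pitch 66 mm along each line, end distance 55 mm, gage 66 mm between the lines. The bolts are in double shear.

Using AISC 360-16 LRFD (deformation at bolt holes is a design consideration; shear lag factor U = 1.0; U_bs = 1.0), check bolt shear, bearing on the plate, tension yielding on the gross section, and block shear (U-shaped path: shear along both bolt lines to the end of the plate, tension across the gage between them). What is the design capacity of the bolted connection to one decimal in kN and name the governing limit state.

558.9 kN (gross-section yield governs)

Bolt shear: A_b = π(24)²/4 = 452.39 mm². φR_n = 0.75 × 579 × 452.39 × 6 × 2 = 2357.4 kN.
Bearing (12 mm plate, F_u = 450 MPa): end bolts L_c = 55 − 27/2 = 41.5, R_n = min(1.2×41.5×12×450, 2.4×24×12×450) = 268.92 kN/bolt; interior L_c = 66 − 27 = 39, R_n = 252.72 kN/bolt. φR_n = 0.75 × (2×268.92 + 4×252.72) = 1161.5 kN.
Tension yield (gross): A_g = 150×12 = 1800 mm². φR_n = 0.90 × 345 × 1800 = 558.9 kN.
Block shear: shear path 2×[55+2×66] = 2×187 mm, A_gv = 4488, A_nv = 2×(187 − 2.5×29)×12 = 2748 mm²; tension across gage: (66 − 1×29)×12 = 444 mm². R_n = min(0.6×450×2748, 0.6×345×4488) + 1.0×450×444 = min(741.96, 929.02) + 199.8 = 941.76 kN. φR_n = 0.75 × 941.76 = 706.3 kN.
Governing: min(2357.4, 1161.5, 558.9, 706.3) = 558.9 kN → gross-section yield.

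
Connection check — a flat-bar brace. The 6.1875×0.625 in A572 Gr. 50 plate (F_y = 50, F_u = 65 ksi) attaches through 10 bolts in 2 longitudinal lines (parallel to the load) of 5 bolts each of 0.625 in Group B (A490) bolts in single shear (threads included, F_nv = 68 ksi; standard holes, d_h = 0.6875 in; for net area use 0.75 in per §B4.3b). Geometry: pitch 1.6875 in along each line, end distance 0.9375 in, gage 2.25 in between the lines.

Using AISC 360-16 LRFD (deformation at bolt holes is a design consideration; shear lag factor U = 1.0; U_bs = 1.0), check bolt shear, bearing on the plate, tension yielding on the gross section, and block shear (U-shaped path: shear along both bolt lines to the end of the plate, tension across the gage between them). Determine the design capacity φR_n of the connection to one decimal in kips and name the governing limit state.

156.5 kips (bolt shear governs)

Bolt shear: A_b = π(0.625)²/4 = 0.3068 in². φR_n = 0.75 × 68 × 0.3068 × 10 × 1 = 156.5 kips.
Bearing (0.625 in plate, F_u = 65 ksi): end bolts L_c = 0.9375 − 0.6875/2 = 0.59375, R_n = min(1.2×0.59375×0.625×65, 2.4×0.625×0.625×65) = 28.945 kips/bolt; interior L_c = 1.6875 − 0.6875 = 1, R_n = 48.75 kips/bolt. φR_n = 0.75 × (2×28.945 + 8×48.75) = 335.9 kips.
Tension yield (gross): A_g = 6.1875×0.625 = 3.8672 in². φR_n = 0.90 × 50 × 3.8672 = 174.0 kips.
Block shear: shear path 2×[0.9375+4×1.6875] = 2×7.6875 in, A_gv = 9.6094, A_nv = 2×(7.6875 − 4.5×0.75)×0.625 = 5.3906 in²; tension across gage: (2.25 − 1×0.75)×0.625 = 0.9375 in². R_n = min(0.6×65×5.3906, 0.6×50×9.6094) + 1.0×65×0.9375 = min(210.23, 288.28) + 60.938 = 271.17 kips. φR_n = 0.75 × 271.17 = 203.4 kips.
Governing: min(156.5, 335.9, 174.0, 203.4) = 156.5 kips → bolt shear.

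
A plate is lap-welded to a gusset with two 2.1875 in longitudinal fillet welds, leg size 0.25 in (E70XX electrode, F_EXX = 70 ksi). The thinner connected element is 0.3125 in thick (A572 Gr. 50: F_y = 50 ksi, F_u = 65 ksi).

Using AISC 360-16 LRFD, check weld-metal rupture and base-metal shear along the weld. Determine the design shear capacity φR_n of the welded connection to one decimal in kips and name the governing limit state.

Weld metal: throat = 0.707×0.25 = 0.17675 in, L = 2×2.1875 = 4.375 in. φR_n = 0.75 × 0.6 × 70 × 0.17675 × 4.375 = 24.4 kips.
Base metal shear (0.3125 in plate): yield φR_n = 1.0×0.6×50×0.3125×4.375 = 41.0 kips; rupture φR_n = 0.75×0.6×65×0.3125×4.375 = 40.0 kips; take 40.0 kips (rupture).
Governing: min(24.4, 40.0) = 24.4 kips → weld metal.

24.4 kips (weld metal governs)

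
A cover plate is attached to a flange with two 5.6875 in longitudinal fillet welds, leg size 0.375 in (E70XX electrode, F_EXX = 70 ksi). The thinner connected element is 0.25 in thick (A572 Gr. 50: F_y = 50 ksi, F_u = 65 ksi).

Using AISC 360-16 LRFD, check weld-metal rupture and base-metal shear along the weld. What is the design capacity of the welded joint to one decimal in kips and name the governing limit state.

83.2 kips (base-metal shear governs)

Weld metal: throat = 0.707×0.375 = 0.26513 in, L = 2×5.6875 = 11.375 in. φR_n = 0.75 × 0.6 × 70 × 0.26513 × 11.375 = 95.0 kips.
Base metal shear (0.25 in plate): yield φR_n = 1.0×0.6×50×0.25×11.375 = 85.3 kips; rupture φR_n = 0.75×0.6×65×0.25×11.375 = 83.2 kips; take 83.2 kips (rupture).
Governing: min(95.0, 83.2) = 83.2 kips → base-metal shear.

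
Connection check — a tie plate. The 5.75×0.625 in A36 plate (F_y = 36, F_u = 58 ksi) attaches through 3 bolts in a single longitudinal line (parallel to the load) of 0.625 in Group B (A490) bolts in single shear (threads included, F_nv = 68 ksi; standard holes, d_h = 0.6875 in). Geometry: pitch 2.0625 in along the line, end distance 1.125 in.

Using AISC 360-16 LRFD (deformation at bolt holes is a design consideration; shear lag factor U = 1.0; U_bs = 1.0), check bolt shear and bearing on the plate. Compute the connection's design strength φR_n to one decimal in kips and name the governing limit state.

Bolt shear: A_b = π(0.625)²/4 = 0.3068 in². φR_n = 0.75 × 68 × 0.3068 × 3 × 1 = 46.9 kips.
Bearing (0.625 in plate, F_u = 58 ksi): end bolts L_c = 1.125 − 0.6875/2 = 0.78125, R_n = min(1.2×0.78125×0.625×58, 2.4×0.625×0.625×58) = 33.984 kips/bolt; interior L_c = 2.0625 − 0.6875 = 1.375, R_n = 54.375 kips/bolt. φR_n = 0.75 × (1×33.984 + 2×54.375) = 107.1 kips.
Governing: min(46.9, 107.1) = 46.9 kips → bolt shear.

46.9 kips (bolt shear governs)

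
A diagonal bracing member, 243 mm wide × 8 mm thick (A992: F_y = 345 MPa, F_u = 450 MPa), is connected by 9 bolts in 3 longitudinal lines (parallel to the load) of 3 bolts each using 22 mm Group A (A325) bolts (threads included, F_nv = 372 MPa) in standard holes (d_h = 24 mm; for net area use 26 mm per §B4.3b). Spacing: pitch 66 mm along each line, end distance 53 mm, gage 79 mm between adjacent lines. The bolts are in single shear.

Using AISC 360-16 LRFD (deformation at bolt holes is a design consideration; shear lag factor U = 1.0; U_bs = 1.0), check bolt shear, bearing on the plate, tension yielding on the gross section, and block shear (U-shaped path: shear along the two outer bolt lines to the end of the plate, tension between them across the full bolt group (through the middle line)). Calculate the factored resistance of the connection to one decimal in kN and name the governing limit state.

603.6 kN (gross-section yield governs)

Bolt shear: A_b = π(22)²/4 = 380.13 mm². φR_n = 0.75 × 372 × 380.13 × 9 × 1 = 954.5 kN.
Bearing (8 mm plate, F_u = 450 MPa): end bolts L_c = 53 − 24/2 = 41, R_n = min(1.2×41×8×450, 2.4×22×8×450) = 177.12 kN/bolt; interior L_c = 66 − 24 = 42, R_n = 181.44 kN/bolt. φR_n = 0.75 × (3×177.12 + 6×181.44) = 1215.0 kN.
Tension yield (gross): A_g = 243×8 = 1944 mm². φR_n = 0.90 × 345 × 1944 = 603.6 kN.
Block shear: shear path 2×[53+2×66] = 2×185 mm, A_gv = 2960, A_nv = 2×(185 − 2.5×26)×8 = 1920 mm²; tension across gage: (158 − 2×26)×8 = 848 mm². R_n = min(0.6×450×1920, 0.6×345×2960) + 1.0×450×848 = min(518.4, 612.72) + 381.6 = 900 kN. φR_n = 0.75 × 900 = 675.0 kN.
Governing: min(954.5, 1215.0, 603.6, 675.0) = 603.6 kN → gross-section yield.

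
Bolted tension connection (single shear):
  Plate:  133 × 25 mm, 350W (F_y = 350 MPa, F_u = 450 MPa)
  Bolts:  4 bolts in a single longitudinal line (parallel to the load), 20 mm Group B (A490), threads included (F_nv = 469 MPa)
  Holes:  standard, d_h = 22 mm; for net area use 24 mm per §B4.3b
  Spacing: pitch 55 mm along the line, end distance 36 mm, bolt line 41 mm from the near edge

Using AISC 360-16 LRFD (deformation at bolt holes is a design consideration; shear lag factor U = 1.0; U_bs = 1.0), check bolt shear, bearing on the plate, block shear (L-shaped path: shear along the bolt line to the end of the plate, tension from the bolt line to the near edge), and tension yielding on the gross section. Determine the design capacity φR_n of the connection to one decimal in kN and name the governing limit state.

442.0 kN (bolt shear governs)

Bolt shear: A_b = π(20)²/4 = 314.16 mm². φR_n = 0.75 × 469 × 314.16 × 4 × 1 = 442.0 kN.
Bearing (25 mm plate, F_u = 450 MPa): end bolts L_c = 36 − 22/2 = 25, R_n = min(1.2×25×25×450, 2.4×20×25×450) = 337.5 kN/bolt; interior L_c = 55 − 22 = 33, R_n = 445.5 kN/bolt. φR_n = 0.75 × (1×337.5 + 3×445.5) = 1255.5 kN.
Block shear: shear path 1×[36+3×55] = 1×201 mm, A_gv = 5025, A_nv = 1×(201 − 3.5×24)×25 = 2925 mm²; tension to near edge: (41 − 0.5×24)×25 = 725 mm². R_n = min(0.6×450×2925, 0.6×350×5025) + 1.0×450×725 = min(789.75, 1055.3) + 326.25 = 1116 kN. φR_n = 0.75 × 1116 = 837.0 kN.
Tension yield (gross): A_g = 133×25 = 3325 mm². φR_n = 0.90 × 350 × 3325 = 1047.4 kN.
Governing: min(442.0, 1255.5, 837.0, 1047.4) = 442.0 kN → bolt shear.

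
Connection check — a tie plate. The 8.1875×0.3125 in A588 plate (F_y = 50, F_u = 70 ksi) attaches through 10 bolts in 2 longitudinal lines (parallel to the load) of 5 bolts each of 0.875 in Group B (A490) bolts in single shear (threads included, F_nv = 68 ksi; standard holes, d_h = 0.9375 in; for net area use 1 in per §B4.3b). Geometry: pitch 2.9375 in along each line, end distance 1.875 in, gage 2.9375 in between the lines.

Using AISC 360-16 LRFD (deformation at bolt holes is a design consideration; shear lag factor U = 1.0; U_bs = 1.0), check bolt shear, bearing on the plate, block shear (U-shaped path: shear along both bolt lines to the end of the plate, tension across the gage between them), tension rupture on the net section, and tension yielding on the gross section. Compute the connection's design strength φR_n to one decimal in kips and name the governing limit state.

101.5 kips (net-section rupture governs)

Bolt shear: A_b = π(0.875)²/4 = 0.60132 in². φR_n = 0.75 × 68 × 0.60132 × 10 × 1 = 306.7 kips.
Bearing (0.3125 in plate, F_u = 70 ksi): end bolts L_c = 1.875 − 0.9375/2 = 1.40625, R_n = min(1.2×1.40625×0.3125×70, 2.4×0.875×0.3125×70) = 36.914 kips/bolt; interior L_c = 2.9375 − 0.9375 = 2, R_n = 45.938 kips/bolt. φR_n = 0.75 × (2×36.914 + 8×45.938) = 331.0 kips.
Block shear: shear path 2×[1.875+4×2.9375] = 2×13.625 in, A_gv = 8.5156, A_nv = 2×(13.625 − 4.5×1)×0.3125 = 5.7031 in²; tension across gage: (2.9375 − 1×1)×0.3125 = 0.60547 in². R_n = min(0.6×70×5.7031, 0.6×50×8.5156) + 1.0×70×0.60547 = min(239.53, 255.47) + 42.383 = 281.91 kips. φR_n = 0.75 × 281.91 = 211.4 kips.
Tension rupture (net): A_n = (8.1875 − 2×1)×0.3125 = 1.9336 in² (U = 1.0, A_e = A_n). φR_n = 0.75 × 70 × 1.9336 = 101.5 kips.
Tension yield (gross): A_g = 8.1875×0.3125 = 2.5586 in². φR_n = 0.90 × 50 × 2.5586 = 115.1 kips.
Governing: min(306.7, 331.0, 211.4, 101.5, 115.1) = 101.5 kips → net-section rupture.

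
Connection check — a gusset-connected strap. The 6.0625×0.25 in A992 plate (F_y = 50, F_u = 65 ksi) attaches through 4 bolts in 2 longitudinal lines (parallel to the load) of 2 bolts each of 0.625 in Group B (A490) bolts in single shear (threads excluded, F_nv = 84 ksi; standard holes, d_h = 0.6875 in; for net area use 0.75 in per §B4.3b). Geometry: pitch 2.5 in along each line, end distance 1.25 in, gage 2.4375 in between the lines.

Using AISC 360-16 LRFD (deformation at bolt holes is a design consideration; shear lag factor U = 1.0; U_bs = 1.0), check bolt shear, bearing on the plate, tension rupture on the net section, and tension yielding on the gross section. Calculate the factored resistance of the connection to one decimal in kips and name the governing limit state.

Bolt shear: A_b = π(0.625)²/4 = 0.3068 in². φR_n = 0.75 × 84 × 0.3068 × 4 × 1 = 77.3 kips.
Bearing (0.25 in plate, F_u = 65 ksi): end bolts L_c = 1.25 − 0.6875/2 = 0.90625, R_n = min(1.2×0.90625×0.25×65, 2.4×0.625×0.25×65) = 17.672 kips/bolt; interior L_c = 2.5 − 0.6875 = 1.8125, R_n = 24.375 kips/bolt. φR_n = 0.75 × (2×17.672 + 2×24.375) = 63.1 kips.
Tension rupture (net): A_n = (6.0625 − 2×0.75)×0.25 = 1.1406 in² (U = 1.0, A_e = A_n). φR_n = 0.75 × 65 × 1.1406 = 55.6 kips.
Tension yield (gross): A_g = 6.0625×0.25 = 1.5156 in². φR_n = 0.90 × 50 × 1.5156 = 68.2 kips.
Governing: min(77.3, 63.1, 55.6, 68.2) = 55.6 kips → net-section rupture.

55.6 kips (net-section rupture governs)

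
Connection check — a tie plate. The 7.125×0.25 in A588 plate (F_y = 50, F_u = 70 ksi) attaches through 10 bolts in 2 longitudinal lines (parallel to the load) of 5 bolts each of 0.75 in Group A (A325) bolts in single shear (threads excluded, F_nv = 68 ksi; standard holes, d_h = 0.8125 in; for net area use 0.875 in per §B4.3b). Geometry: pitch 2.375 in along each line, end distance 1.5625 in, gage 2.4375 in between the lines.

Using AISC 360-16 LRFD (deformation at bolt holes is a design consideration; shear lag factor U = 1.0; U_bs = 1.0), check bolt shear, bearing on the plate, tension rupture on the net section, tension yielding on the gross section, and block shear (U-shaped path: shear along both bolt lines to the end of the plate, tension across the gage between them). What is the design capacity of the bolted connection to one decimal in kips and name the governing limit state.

Bolt shear: A_b = π(0.75)²/4 = 0.44179 in². φR_n = 0.75 × 68 × 0.44179 × 10 × 1 = 225.3 kips.
Bearing (0.25 in plate, F_u = 70 ksi): end bolts L_c = 1.5625 − 0.8125/2 = 1.15625, R_n = min(1.2×1.15625×0.25×70, 2.4×0.75×0.25×70) = 24.281 kips/bolt; interior L_c = 2.375 − 0.8125 = 1.5625, R_n = 31.5 kips/bolt. φR_n = 0.75 × (2×24.281 + 8×31.5) = 225.4 kips.
Tension rupture (net): A_n = (7.125 − 2×0.875)×0.25 = 1.3438 in² (U = 1.0, A_e = A_n). φR_n = 0.75 × 70 × 1.3438 = 70.5 kips.
Tension yield (gross): A_g = 7.125×0.25 = 1.7813 in². φR_n = 0.90 × 50 × 1.7813 = 80.2 kips.
Block shear: shear path 2×[1.5625+4×2.375] = 2×11.0625 in, A_gv = 5.5313, A_nv = 2×(11.0625 − 4.5×0.875)×0.25 = 3.5625 in²; tension across gage: (2.4375 − 1×0.875)×0.25 = 0.39063 in². R_n = min(0.6×70×3.5625, 0.6×50×5.5313) + 1.0×70×0.39063 = min(149.63, 165.94) + 27.344 = 176.97 kips. φR_n = 0.75 × 176.97 = 132.7 kips.
Governing: min(225.3, 225.4, 70.5, 80.2, 132.7) = 70.5 kips → net-section rupture.

70.5 kips (net-section rupture governs)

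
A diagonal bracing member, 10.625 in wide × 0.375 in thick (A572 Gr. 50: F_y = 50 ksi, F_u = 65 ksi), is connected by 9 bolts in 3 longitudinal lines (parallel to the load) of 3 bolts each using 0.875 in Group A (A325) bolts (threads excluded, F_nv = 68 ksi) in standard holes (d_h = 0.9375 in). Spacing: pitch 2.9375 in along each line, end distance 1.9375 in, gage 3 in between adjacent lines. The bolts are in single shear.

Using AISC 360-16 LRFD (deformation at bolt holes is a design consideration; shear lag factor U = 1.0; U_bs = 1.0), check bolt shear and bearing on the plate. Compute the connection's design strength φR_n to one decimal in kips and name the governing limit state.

Bolt shear: A_b = π(0.875)²/4 = 0.60132 in². φR_n = 0.75 × 68 × 0.60132 × 9 × 1 = 276.0 kips.
Bearing (0.375 in plate, F_u = 65 ksi): end bolts L_c = 1.9375 − 0.9375/2 = 1.46875, R_n = min(1.2×1.46875×0.375×65, 2.4×0.875×0.375×65) = 42.961 kips/bolt; interior L_c = 2.9375 − 0.9375 = 2, R_n = 51.188 kips/bolt. φR_n = 0.75 × (3×42.961 + 6×51.188) = 327.0 kips.
Governing: min(276.0, 327.0) = 276.0 kips → bolt shear.

276.0 kips (bolt shear governs)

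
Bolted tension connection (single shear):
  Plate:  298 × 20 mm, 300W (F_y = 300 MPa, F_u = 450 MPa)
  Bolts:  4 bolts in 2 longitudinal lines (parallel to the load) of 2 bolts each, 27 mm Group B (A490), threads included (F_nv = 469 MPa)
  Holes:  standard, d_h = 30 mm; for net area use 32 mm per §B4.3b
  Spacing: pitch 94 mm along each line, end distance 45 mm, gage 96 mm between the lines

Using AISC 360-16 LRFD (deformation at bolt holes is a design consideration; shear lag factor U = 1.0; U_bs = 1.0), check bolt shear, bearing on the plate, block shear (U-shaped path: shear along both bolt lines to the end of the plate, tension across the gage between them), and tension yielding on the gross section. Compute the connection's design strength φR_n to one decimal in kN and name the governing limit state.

805.6 kN (bolt shear governs)

Bolt shear: A_b = π(27)²/4 = 572.56 mm². φR_n = 0.75 × 469 × 572.56 × 4 × 1 = 805.6 kN.
Bearing (20 mm plate, F_u = 450 MPa): end bolts L_c = 45 − 30/2 = 30, R_n = min(1.2×30×20×450, 2.4×27×20×450) = 324 kN/bolt; interior L_c = 94 − 30 = 64, R_n = 583.2 kN/bolt. φR_n = 0.75 × (2×324 + 2×583.2) = 1360.8 kN.
Block shear: shear path 2×[45+1×94] = 2×139 mm, A_gv = 5560, A_nv = 2×(139 − 1.5×32)×20 = 3640 mm²; tension across gage: (96 − 1×32)×20 = 1280 mm². R_n = min(0.6×450×3640, 0.6×300×5560) + 1.0×450×1280 = min(982.8, 1000.8) + 576 = 1558.8 kN. φR_n = 0.75 × 1558.8 = 1169.1 kN.
Tension yield (gross): A_g = 298×20 = 5960 mm². φR_n = 0.90 × 300 × 5960 = 1609.2 kN.
Governing: min(805.6, 1360.8, 1169.1, 1609.2) = 805.6 kN → bolt shear.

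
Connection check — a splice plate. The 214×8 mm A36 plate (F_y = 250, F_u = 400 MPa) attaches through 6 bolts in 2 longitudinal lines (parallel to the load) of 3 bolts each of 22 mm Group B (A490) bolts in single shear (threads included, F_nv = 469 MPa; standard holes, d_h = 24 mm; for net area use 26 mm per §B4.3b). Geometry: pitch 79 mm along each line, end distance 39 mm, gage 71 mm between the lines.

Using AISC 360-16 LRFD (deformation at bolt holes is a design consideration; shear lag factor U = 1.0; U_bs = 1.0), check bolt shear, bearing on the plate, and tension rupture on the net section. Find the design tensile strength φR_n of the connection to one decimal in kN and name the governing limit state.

388.8 kN (net-section rupture governs)

Bolt shear: A_b = π(22)²/4 = 380.13 mm². φR_n = 0.75 × 469 × 380.13 × 6 × 1 = 802.3 kN.
Bearing (8 mm plate, F_u = 400 MPa): end bolts L_c = 39 − 24/2 = 27, R_n = min(1.2×27×8×400, 2.4×22×8×400) = 103.68 kN/bolt; interior L_c = 79 − 24 = 55, R_n = 168.96 kN/bolt. φR_n = 0.75 × (2×103.68 + 4×168.96) = 662.4 kN.
Tension rupture (net): A_n = (214 − 2×26)×8 = 1296 mm² (U = 1.0, A_e = A_n). φR_n = 0.75 × 400 × 1296 = 388.8 kN.
Governing: min(802.3, 662.4, 388.8) = 388.8 kN → net-section rupture.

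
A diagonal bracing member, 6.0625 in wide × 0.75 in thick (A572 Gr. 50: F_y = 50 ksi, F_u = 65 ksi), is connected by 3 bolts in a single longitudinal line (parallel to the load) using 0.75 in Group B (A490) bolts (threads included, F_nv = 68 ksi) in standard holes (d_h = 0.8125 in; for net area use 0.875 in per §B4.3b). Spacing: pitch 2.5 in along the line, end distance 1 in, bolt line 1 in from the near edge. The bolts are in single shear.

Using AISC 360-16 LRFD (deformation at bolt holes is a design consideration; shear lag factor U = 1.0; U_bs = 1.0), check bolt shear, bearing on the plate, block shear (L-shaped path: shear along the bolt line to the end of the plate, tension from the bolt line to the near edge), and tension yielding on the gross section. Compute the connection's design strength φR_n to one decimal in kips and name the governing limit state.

67.6 kips (bolt shear governs)

Bolt shear: A_b = π(0.75)²/4 = 0.44179 in². φR_n = 0.75 × 68 × 0.44179 × 3 × 1 = 67.6 kips.
Bearing (0.75 in plate, F_u = 65 ksi): end bolts L_c = 1 − 0.8125/2 = 0.59375, R_n = min(1.2×0.59375×0.75×65, 2.4×0.75×0.75×65) = 34.734 kips/bolt; interior L_c = 2.5 − 0.8125 = 1.6875, R_n = 87.75 kips/bolt. φR_n = 0.75 × (1×34.734 + 2×87.75) = 157.7 kips.
Block shear: shear path 1×[1+2×2.5] = 1×6 in, A_gv = 4.5, A_nv = 1×(6 − 2.5×0.875)×0.75 = 2.8594 in²; tension to near edge: (1 − 0.5×0.875)×0.75 = 0.42188 in². R_n = min(0.6×65×2.8594, 0.6×50×4.5) + 1.0×65×0.42188 = min(111.52, 135) + 27.422 = 138.94 kips. φR_n = 0.75 × 138.94 = 104.2 kips.
Tension yield (gross): A_g = 6.0625×0.75 = 4.5469 in². φR_n = 0.90 × 50 × 4.5469 = 204.6 kips.
Governing: min(67.6, 157.7, 104.2, 204.6) = 67.6 kips → bolt shear.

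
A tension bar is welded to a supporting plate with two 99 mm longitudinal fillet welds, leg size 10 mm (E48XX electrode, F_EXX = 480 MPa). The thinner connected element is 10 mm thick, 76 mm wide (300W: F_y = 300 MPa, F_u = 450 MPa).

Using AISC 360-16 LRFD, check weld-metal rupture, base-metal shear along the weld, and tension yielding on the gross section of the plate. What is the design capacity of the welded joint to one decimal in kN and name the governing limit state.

Weld metal: throat = 0.707×10 = 7.07 mm, L = 2×99 = 198 mm. φR_n = 0.75 × 0.6 × 480 × 7.07 × 198 = 302.4 kN.
Base metal shear (10 mm plate): yield φR_n = 1.0×0.6×300×10×198 = 356.4 kN; rupture φR_n = 0.75×0.6×450×10×198 = 401.0 kN; take 356.4 kN (yield).
Tension yield (gross): A_g = 76×10 = 760 mm². φR_n = 0.90 × 300 × 760 = 205.2 kN.
Governing: min(302.4, 356.4, 205.2) = 205.2 kN → gross-section yield.

205.2 kN (gross-section yield governs)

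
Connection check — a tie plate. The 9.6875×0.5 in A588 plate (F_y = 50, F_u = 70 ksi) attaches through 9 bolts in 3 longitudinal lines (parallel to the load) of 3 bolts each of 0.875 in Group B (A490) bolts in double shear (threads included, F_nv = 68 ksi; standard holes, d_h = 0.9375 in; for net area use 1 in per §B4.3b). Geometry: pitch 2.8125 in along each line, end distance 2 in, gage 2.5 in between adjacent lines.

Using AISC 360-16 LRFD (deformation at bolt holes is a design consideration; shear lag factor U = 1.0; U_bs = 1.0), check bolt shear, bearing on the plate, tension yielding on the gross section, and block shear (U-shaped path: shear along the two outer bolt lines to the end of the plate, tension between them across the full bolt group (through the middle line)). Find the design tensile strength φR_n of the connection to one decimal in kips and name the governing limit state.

218.0 kips (gross-section yield governs)

Bolt shear: A_b = π(0.875)²/4 = 0.60132 in². φR_n = 0.75 × 68 × 0.60132 × 9 × 2 = 552.0 kips.
Bearing (0.5 in plate, F_u = 70 ksi): end bolts L_c = 2 − 0.9375/2 = 1.53125, R_n = min(1.2×1.53125×0.5×70, 2.4×0.875×0.5×70) = 64.313 kips/bolt; interior L_c = 2.8125 − 0.9375 = 1.875, R_n = 73.5 kips/bolt. φR_n = 0.75 × (3×64.313 + 6×73.5) = 475.5 kips.
Tension yield (gross): A_g = 9.6875×0.5 = 4.8438 in². φR_n = 0.90 × 50 × 4.8438 = 218.0 kips.
Block shear: shear path 2×[2+2×2.8125] = 2×7.625 in, A_gv = 7.625, A_nv = 2×(7.625 − 2.5×1)×0.5 = 5.125 in²; tension across gage: (5 − 2×1)×0.5 = 1.5 in². R_n = min(0.6×70×5.125, 0.6×50×7.625) + 1.0×70×1.5 = min(215.25, 228.75) + 105 = 320.25 kips. φR_n = 0.75 × 320.25 = 240.2 kips.
Governing: min(552.0, 475.5, 218.0, 240.2) = 218.0 kips → gross-section yield.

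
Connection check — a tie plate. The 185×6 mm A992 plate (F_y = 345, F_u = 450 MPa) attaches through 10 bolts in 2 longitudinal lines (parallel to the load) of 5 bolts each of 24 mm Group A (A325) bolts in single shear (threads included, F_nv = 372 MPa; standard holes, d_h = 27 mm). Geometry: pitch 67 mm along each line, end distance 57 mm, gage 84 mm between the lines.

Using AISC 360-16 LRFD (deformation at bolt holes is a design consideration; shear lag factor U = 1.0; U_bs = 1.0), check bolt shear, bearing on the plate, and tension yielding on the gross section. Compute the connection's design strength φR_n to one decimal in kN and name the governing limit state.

344.7 kN (gross-section yield governs)

Bolt shear: A_b = π(24)²/4 = 452.39 mm². φR_n = 0.75 × 372 × 452.39 × 10 × 1 = 1262.2 kN.
Bearing (6 mm plate, F_u = 450 MPa): end bolts L_c = 57 − 27/2 = 43.5, R_n = min(1.2×43.5×6×450, 2.4×24×6×450) = 140.94 kN/bolt; interior L_c = 67 − 27 = 40, R_n = 129.6 kN/bolt. φR_n = 0.75 × (2×140.94 + 8×129.6) = 989.0 kN.
Tension yield (gross): A_g = 185×6 = 1110 mm². φR_n = 0.90 × 345 × 1110 = 344.7 kN.
Governing: min(1262.2, 989.0, 344.7) = 344.7 kN → gross-section yield.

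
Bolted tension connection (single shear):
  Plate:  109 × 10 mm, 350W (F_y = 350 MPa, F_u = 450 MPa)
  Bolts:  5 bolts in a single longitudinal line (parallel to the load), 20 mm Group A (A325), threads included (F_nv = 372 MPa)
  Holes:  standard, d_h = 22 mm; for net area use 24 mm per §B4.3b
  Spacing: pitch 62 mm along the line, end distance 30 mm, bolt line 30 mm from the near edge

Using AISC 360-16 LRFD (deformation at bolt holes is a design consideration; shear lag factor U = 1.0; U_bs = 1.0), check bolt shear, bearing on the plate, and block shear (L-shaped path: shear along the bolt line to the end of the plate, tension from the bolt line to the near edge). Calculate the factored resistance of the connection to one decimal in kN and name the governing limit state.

405.0 kN (block shear governs)

Bolt shear: A_b = π(20)²/4 = 314.16 mm². φR_n = 0.75 × 372 × 314.16 × 5 × 1 = 438.3 kN.
Bearing (10 mm plate, F_u = 450 MPa): end bolts L_c = 30 − 22/2 = 19, R_n = min(1.2×19×10×450, 2.4×20×10×450) = 102.6 kN/bolt; interior L_c = 62 − 22 = 40, R_n = 216 kN/bolt. φR_n = 0.75 × (1×102.6 + 4×216) = 725.0 kN.
Block shear: shear path 1×[30+4×62] = 1×278 mm, A_gv = 2780, A_nv = 1×(278 − 4.5×24)×10 = 1700 mm²; tension to near edge: (30 − 0.5×24)×10 = 180 mm². R_n = min(0.6×450×1700, 0.6×350×2780) + 1.0×450×180 = min(459, 583.8) + 81 = 540 kN. φR_n = 0.75 × 540 = 405.0 kN.
Governing: min(438.3, 725.0, 405.0) = 405.0 kN → block shear.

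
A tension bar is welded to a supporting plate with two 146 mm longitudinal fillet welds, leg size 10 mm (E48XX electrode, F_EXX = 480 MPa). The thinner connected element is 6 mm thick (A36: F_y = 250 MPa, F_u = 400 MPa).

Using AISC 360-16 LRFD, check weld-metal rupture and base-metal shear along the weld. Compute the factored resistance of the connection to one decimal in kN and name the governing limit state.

Weld metal: throat = 0.707×10 = 7.07 mm, L = 2×146 = 292 mm. φR_n = 0.75 × 0.6 × 480 × 7.07 × 292 = 445.9 kN.
Base metal shear (6 mm plate): yield φR_n = 1.0×0.6×250×6×292 = 262.8 kN; rupture φR_n = 0.75×0.6×400×6×292 = 315.4 kN; take 262.8 kN (yield).
Governing: min(445.9, 262.8) = 262.8 kN → base-metal shear.

262.8 kN (base-metal shear governs)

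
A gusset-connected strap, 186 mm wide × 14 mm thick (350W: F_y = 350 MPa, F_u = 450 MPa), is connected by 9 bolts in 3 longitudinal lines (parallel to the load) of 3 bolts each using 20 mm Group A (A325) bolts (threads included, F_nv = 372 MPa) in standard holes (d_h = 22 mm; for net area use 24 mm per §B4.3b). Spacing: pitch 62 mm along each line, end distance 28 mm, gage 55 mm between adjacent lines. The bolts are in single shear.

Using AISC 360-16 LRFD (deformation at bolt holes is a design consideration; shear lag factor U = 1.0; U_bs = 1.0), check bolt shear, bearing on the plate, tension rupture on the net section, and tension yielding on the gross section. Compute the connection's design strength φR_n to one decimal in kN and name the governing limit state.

538.7 kN (net-section rupture governs)

Bolt shear: A_b = π(20)²/4 = 314.16 mm². φR_n = 0.75 × 372 × 314.16 × 9 × 1 = 788.9 kN.
Bearing (14 mm plate, F_u = 450 MPa): end bolts L_c = 28 − 22/2 = 17, R_n = min(1.2×17×14×450, 2.4×20×14×450) = 128.52 kN/bolt; interior L_c = 62 − 22 = 40, R_n = 302.4 kN/bolt. φR_n = 0.75 × (3×128.52 + 6×302.4) = 1650.0 kN.
Tension rupture (net): A_n = (186 − 3×24)×14 = 1596 mm² (U = 1.0, A_e = A_n). φR_n = 0.75 × 450 × 1596 = 538.7 kN.
Tension yield (gross): A_g = 186×14 = 2604 mm². φR_n = 0.90 × 350 × 2604 = 820.3 kN.
Governing: min(788.9, 1650.0, 538.7, 820.3) = 538.7 kN → net-section rupture.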